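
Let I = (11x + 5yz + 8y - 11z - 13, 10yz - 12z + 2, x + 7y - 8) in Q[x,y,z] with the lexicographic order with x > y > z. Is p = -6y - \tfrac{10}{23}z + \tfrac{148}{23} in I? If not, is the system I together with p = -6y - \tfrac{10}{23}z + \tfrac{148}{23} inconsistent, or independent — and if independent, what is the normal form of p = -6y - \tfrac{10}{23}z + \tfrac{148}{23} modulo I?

-6y - \tfrac{10}{23}z + \tfrac{148}{23} lies in I (it reduces to 0).

First compute the reduced Gröbner basis of I by Buchberger's algorithm.
f_1 = 11x + 5yz + 8y - 11z - 13, LT = x.
f_2 = 10yz - 12z + 2, LT = yz.
f_3 = x + 7y - 8, LT = x.

S(f_1,f_3): lcm = x. S = \tfrac{5}{11}yz - \tfrac{69}{11}y - z + \tfrac{75}{11}.
  reduce S modulo (f_1, f_2, f_3):
  remainder -\tfrac{69}{11}y - \tfrac{5}{11}z + \tfrac{74}{11} ≠ 0; add h_4 = -\tfrac{69}{11}y - \tfrac{5}{11}z + \tfrac{74}{11} to the basis.

S(f_2,h_4): lcm = yz. S = -\tfrac{5}{69}z^{2} - \tfrac{44}{345}z + \tfrac{1}{5}.
  reduce S modulo (f_1, f_2, f_3, h_4):
  remainder -\tfrac{5}{69}z^{2} - \tfrac{44}{345}z + \tfrac{1}{5} ≠ 0; add h_5 = -\tfrac{5}{69}z^{2} - \tfrac{44}{345}z + \tfrac{1}{5} to the basis.

The other S-polynomials (S(f_1,f_2), S(f_2,f_3), S(f_1,h_4), S(f_3,h_4), S(f_1,h_5), S(f_2,h_5), S(f_3,h_5), S(h_4,h_5)) all reduce to 0 modulo the current basis, so we have a Gröbner basis.
Inter-reduce: drop elements whose leading term is divisible by another's, tail-reduce, and make monic.
Reduced Gröbner basis: {x - \tfrac{35}{69}z - \tfrac{34}{69}, y + \tfrac{5}{69}z - \tfrac{74}{69}, z^{2} + \tfrac{44}{25}z - \tfrac{69}{25}}.
Label its elements g_1 = x - \tfrac{35}{69}z - \tfrac{34}{69}, g_2 = y + \tfrac{5}{69}z - \tfrac{74}{69}, g_3 = z^{2} + \tfrac{44}{25}z - \tfrac{69}{25}.

Reduce p = -6y - \tfrac{10}{23}z + \tfrac{148}{23} modulo G:
  leading term y: subtract (-6)·g_2 from -6y - \tfrac{10}{23}z + \tfrac{148}{23} → 0
  normal form = 0.
Since the normal form is 0, p ∈ I.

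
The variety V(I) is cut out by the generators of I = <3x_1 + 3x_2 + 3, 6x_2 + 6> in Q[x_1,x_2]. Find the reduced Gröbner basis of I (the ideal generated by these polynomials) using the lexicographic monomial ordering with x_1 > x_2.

f_1 = 3x_1 + 3x_2 + 3, LT = x_1.
f_2 = 6x_2 + 6, LT = x_2.

The S-polynomials (S(f_1,f_2)) all reduce to 0 modulo the current basis, so we have a Gröbner basis.

G = {x_1, x_2 + 1}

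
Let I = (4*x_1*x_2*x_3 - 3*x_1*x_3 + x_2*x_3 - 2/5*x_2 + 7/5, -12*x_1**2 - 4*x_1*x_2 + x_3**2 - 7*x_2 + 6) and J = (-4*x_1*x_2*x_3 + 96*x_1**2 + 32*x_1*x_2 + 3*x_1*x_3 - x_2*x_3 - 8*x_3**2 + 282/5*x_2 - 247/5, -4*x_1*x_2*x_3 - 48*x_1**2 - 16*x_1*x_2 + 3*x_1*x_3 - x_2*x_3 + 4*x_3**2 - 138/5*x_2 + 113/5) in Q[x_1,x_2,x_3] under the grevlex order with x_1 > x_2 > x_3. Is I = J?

Yes, the ideals are equal.

Two ideals are equal iff their reduced Gröbner bases coincide (the reduced basis is unique for a fixed ordering).
Buchberger on the first generating set:
f_1 = 4*x_1*x_2*x_3 - 3*x_1*x_3 + x_2*x_3 - 2/5*x_2 + 7/5, LT = x_1*x_2*x_3.
f_2 = -12*x_1**2 - 4*x_1*x_2 + x_3**2 - 7*x_2 + 6, LT = x_1**2.

S(f_1,f_2): lcm = x_1**2*x_2*x_3. S = -1/3*x_1*x_2**2*x_3 + 1/12*x_2*x_3**3 - 3/4*x_1**2*x_3 + 1/4*x_1*x_2*x_3 - 7/12*x_2**2*x_3 - 1/10*x_1*x_2 + 1/2*x_2*x_3 + 7/20*x_1.
  reduce S modulo (f_1, f_2):
  remainder 1/12*x_2*x_3**3 - 1/2*x_2**2*x_3 - 1/16*x_3**3 - 1/10*x_1*x_2 - 1/30*x_2**2 + 3/16*x_1*x_3 + 7/8*x_2*x_3 + 7/20*x_1 + 17/120*x_2 - 3/8*x_3 - 7/80 ≠ 0; add g_3 = 1/12*x_2*x_3**3 - 1/2*x_2**2*x_3 - 1/16*x_3**3 - 1/10*x_1*x_2 - 1/30*x_2**2 + 3/16*x_1*x_3 + 7/8*x_2*x_3 + 7/20*x_1 + 17/120*x_2 - 3/8*x_3 - 7/80 to the basis.

The other S-polynomials (S(f_1,g_3), S(f_2,g_3)) all reduce to 0 modulo the current basis, so we have a Gröbner basis.
Inter-reduce: drop elements whose leading term is divisible by another's, tail-reduce, and make monic.
Reduced Gröbner basis: {x_2*x_3**3 - 6*x_2**2*x_3 - 3/4*x_3**3 - 6/5*x_1*x_2 - 2/5*x_2**2 + 9/4*x_1*x_3 + 21/2*x_2*x_3 + 21/5*x_1 + 17/10*x_2 - 9/2*x_3 - 21/20, x_1*x_2*x_3 - 3/4*x_1*x_3 + 1/4*x_2*x_3 - 1/10*x_2 + 7/20, x_1**2 + 1/3*x_1*x_2 - 1/12*x_3**2 + 7/12*x_2 - 1/2}.

Buchberger on the second generating set:
h_1 = -4*x_1*x_2*x_3 + 96*x_1**2 + 32*x_1*x_2 + 3*x_1*x_3 - x_2*x_3 - 8*x_3**2 + 282/5*x_2 - 247/5, LT = x_1*x_2*x_3.
h_2 = -4*x_1*x_2*x_3 - 48*x_1**2 - 16*x_1*x_2 + 3*x_1*x_3 - x_2*x_3 + 4*x_3**2 - 138/5*x_2 + 113/5, LT = x_1*x_2*x_3.

S(h_1,h_2): lcm = x_1*x_2*x_3. S = -36*x_1**2 - 12*x_1*x_2 + 3*x_3**2 - 21*x_2 + 18.
  reduce S modulo (h_1, h_2):
  remainder -36*x_1**2 - 12*x_1*x_2 + 3*x_3**2 - 21*x_2 + 18 ≠ 0; add k_3 = -36*x_1**2 - 12*x_1*x_2 + 3*x_3**2 - 21*x_2 + 18 to the basis.

S(h_1,k_3): lcm = x_1**2*x_2*x_3. S = -1/3*x_1*x_2**2*x_3 + 1/12*x_2*x_3**3 - 24*x_1**3 - 8*x_1**2*x_2 - 3/4*x_1**2*x_3 + 1/4*x_1*x_2*x_3 - 7/12*x_2**2*x_3 + 2*x_1*x_3**2 - 141/10*x_1*x_2 + 1/2*x_2*x_3 + 247/20*x_1.
  reduce S modulo (h_1, h_2, k_3):
  remainder 1/12*x_2*x_3**3 - 1/2*x_2**2*x_3 - 1/16*x_3**3 - 1/10*x_1*x_2 - 1/30*x_2**2 + 3/16*x_1*x_3 + 7/8*x_2*x_3 + 7/20*x_1 + 17/120*x_2 - 3/8*x_3 - 7/80 ≠ 0; add k_4 = 1/12*x_2*x_3**3 - 1/2*x_2**2*x_3 - 1/16*x_3**3 - 1/10*x_1*x_2 - 1/30*x_2**2 + 3/16*x_1*x_3 + 7/8*x_2*x_3 + 7/20*x_1 + 17/120*x_2 - 3/8*x_3 - 7/80 to the basis.

The other S-polynomials (S(h_2,k_3), S(h_1,k_4), S(h_2,k_4), S(k_3,k_4)) all reduce to 0 modulo the current basis, so we have a Gröbner basis.
Inter-reduce: drop elements whose leading term is divisible by another's, tail-reduce, and make monic.
Reduced Gröbner basis: {x_2*x_3**3 - 6*x_2**2*x_3 - 3/4*x_3**3 - 6/5*x_1*x_2 - 2/5*x_2**2 + 9/4*x_1*x_3 + 21/2*x_2*x_3 + 21/5*x_1 + 17/10*x_2 - 9/2*x_3 - 21/20, x_1*x_2*x_3 - 3/4*x_1*x_3 + 1/4*x_2*x_3 - 1/10*x_2 + 7/20, x_1**2 + 1/3*x_1*x_2 - 1/12*x_3**2 + 7/12*x_2 - 1/2}.

These coincide, so the ideals are equal.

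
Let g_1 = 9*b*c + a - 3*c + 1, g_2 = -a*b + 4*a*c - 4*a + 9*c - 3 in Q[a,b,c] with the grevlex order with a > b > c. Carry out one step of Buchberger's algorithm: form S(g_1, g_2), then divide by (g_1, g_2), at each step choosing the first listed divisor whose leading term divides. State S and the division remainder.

lcm(LM(g_1), LM(g_2)) = a*b*c.
S = (lcm/LT(g_1))·g_1 − (lcm/LT(g_2))·g_2 = 4*a*c**2 + 1/9*a**2 - 13/3*a*c + 9*c**2 + 1/9*a - 3*c.
Reduce S modulo (g_1, g_2) in that order:
  leading term a*c**2: no divisor's leading term divides it; move 4*a*c**2 to the remainder.
  leading term a**2: no divisor's leading term divides it; move 1/9*a**2 to the remainder.
  leading term a*c: no divisor's leading term divides it; move -13/3*a*c to the remainder.
  leading term c**2: no divisor's leading term divides it; move 9*c**2 to the remainder.
  leading term a: no divisor's leading term divides it; move 1/9*a to the remainder.
  leading term c: no divisor's leading term divides it; move -3*c to the remainder.
The remainder 4*a*c**2 + 1/9*a**2 - 13/3*a*c + 9*c**2 + 1/9*a - 3*c is nonzero, so it would be added as the next basis element.
An S-polynomial is built so that the two leading terms cancel; whether anything survives reduction is exactly the Gröbner-basis criterion.

S(g_1, g_2) = 4*a*c**2 + 1/9*a**2 - 13/3*a*c + 9*c**2 + 1/9*a - 3*c; remainder on division = 4*a*c**2 + 1/9*a**2 - 13/3*a*c + 9*c**2 + 1/9*a - 3*c.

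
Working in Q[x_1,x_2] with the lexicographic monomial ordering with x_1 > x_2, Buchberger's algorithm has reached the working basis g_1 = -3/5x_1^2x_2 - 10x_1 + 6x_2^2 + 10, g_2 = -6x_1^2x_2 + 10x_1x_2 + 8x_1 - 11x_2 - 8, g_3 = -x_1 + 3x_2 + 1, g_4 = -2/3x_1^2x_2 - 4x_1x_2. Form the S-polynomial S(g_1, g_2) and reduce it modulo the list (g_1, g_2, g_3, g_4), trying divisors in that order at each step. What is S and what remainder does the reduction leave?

S(g_1, g_2) = 5/3x_1x_2 + 18x_1 - 10x_2^2 - 11/6x_2 - 18; remainder on division = -5x_2^2 + 323/6x_2.

lcm(LM(g_1), LM(g_2)) = x_1^2x_2.
S = (lcm/LT(g_1))·g_1 − (lcm/LT(g_2))·g_2 = 5/3x_1x_2 + 18x_1 - 10x_2^2 - 11/6x_2 - 18.
Reduce S modulo (g_1, g_2, g_3, g_4) in that order:
  leading term x_1x_2: subtract (-5/3x_2)·g_3 from 5/3x_1x_2 + 18x_1 - 10x_2^2 - 11/6x_2 - 18 → 18x_1 - 5x_2^2 - 1/6x_2 - 18
  leading term x_1: subtract (-18)·g_3 from 18x_1 - 5x_2^2 - 1/6x_2 - 18 → -5x_2^2 + 323/6x_2
  leading term x_2^2: no divisor's leading term divides it; move -5x_2^2 to the remainder.
  leading term x_2: no divisor's leading term divides it; move 323/6x_2 to the remainder.
The remainder -5x_2^2 + 323/6x_2 is nonzero, so it would be added as the next basis element.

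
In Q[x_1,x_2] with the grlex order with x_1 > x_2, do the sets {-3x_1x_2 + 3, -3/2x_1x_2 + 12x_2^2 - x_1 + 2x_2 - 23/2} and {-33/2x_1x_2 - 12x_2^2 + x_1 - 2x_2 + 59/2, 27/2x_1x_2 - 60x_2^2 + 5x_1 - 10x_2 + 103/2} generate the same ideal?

Yes, the ideals are equal.

Since reduced Gröbner bases are canonical representatives of ideals under a given ordering, it suffices to compute and compare them.
Buchberger on the first generating set:
f_1 = -3x_1x_2 + 3, LT = x_1x_2.
f_2 = -3/2x_1x_2 + 12x_2^2 - x_1 + 2x_2 - 23/2, LT = x_1x_2.

S(f_1,f_2): lcm = x_1x_2. S = 8x_2^2 - 2/3x_1 + 4/3x_2 - 26/3.
  leading term x_2^2: no divisor's leading term divides it; move 8x_2^2 to the remainder.
  leading term x_1: no divisor's leading term divides it; move -2/3x_1 to the remainder.
  leading term x_2: no divisor's leading term divides it; move 4/3x_2 to the remainder.
  leading term 1: no divisor's leading term divides it; move -26/3 to the remainder.
  remainder 8x_2^2 - 2/3x_1 + 4/3x_2 - 26/3 ≠ 0; add g_3 = 8x_2^2 - 2/3x_1 + 4/3x_2 - 26/3 to the basis.

S(f_1,g_3): lcm = x_1x_2^2. S = 1/12x_1^2 - 1/6x_1x_2 + 13/12x_1 - x_2.
  leading term x_1^2: no divisor's leading term divides it; move 1/12x_1^2 to the remainder.
  leading term x_1x_2: subtract (1/18)·f_1 from -1/6x_1x_2 + 13/12x_1 - x_2 → 13/12x_1 - x_2 - 1/6
  leading term x_1: no divisor's leading term divides it; move 13/12x_1 to the remainder.
  leading term x_2: no divisor's leading term divides it; move -x_2 to the remainder.
  leading term 1: no divisor's leading term divides it; move -1/6 to the remainder.
  remainder 1/12x_1^2 + 13/12x_1 - x_2 - 1/6 ≠ 0; add g_4 = 1/12x_1^2 + 13/12x_1 - x_2 - 1/6 to the basis.

The other S-polynomials (S(f_2,g_3), S(f_1,g_4), S(f_2,g_4), S(g_3,g_4)) all reduce to 0 modulo the current basis, so we have a Gröbner basis.
Inter-reduce: drop elements whose leading term is divisible by another's, tail-reduce, and make monic.
Reduced Gröbner basis: {x_1^2 + 13x_1 - 12x_2 - 2, x_1x_2 - 1, x_2^2 - 1/12x_1 + 1/6x_2 - 13/12}.

Buchberger on the second generating set:
h_1 = -33/2x_1x_2 - 12x_2^2 + x_1 - 2x_2 + 59/2, LT = x_1x_2.
h_2 = 27/2x_1x_2 - 60x_2^2 + 5x_1 - 10x_2 + 103/2, LT = x_1x_2.

S(h_1,h_2): lcm = x_1x_2. S = 512/99x_2^2 - 128/297x_1 + 256/297x_2 - 1664/297.
  leading term x_2^2: no divisor's leading term divides it; move 512/99x_2^2 to the remainder.
  leading term x_1: no divisor's leading term divides it; move -128/297x_1 to the remainder.
  leading term x_2: no divisor's leading term divides it; move 256/297x_2 to the remainder.
  leading term 1: no divisor's leading term divides it; move -1664/297 to the remainder.
  remainder 512/99x_2^2 - 128/297x_1 + 256/297x_2 - 1664/297 ≠ 0; add k_3 = 512/99x_2^2 - 128/297x_1 + 256/297x_2 - 1664/297 to the basis.

S(h_1,k_3): lcm = x_1x_2^2. S = 8/11x_2^3 + 1/12x_1^2 - 5/22x_1x_2 + 4/33x_2^2 + 13/12x_1 - 59/33x_2.
  leading term x_2^3: subtract (9/64x_2)·k_3 from 8/11x_2^3 + 1/12x_1^2 - 5/22x_1x_2 + 4/33x_2^2 + 13/12x_1 - 59/33x_2 → 1/12x_1^2 - 1/6x_1x_2 + 13/12x_1 - x_2
  leading term x_1^2: no divisor's leading term divides it; move 1/12x_1^2 to the remainder.
  leading term x_1x_2: subtract (1/99)·h_1 from -1/6x_1x_2 + 13/12x_1 - x_2 → 4/33x_2^2 + 425/396x_1 - 97/99x_2 - 59/198
  leading term x_2^2: subtract (3/128)·k_3 from 4/33x_2^2 + 425/396x_1 - 97/99x_2 - 59/198 → 13/12x_1 - x_2 - 1/6
  leading term x_1: no divisor's leading term divides it; move 13/12x_1 to the remainder.
  leading term x_2: no divisor's leading term divides it; move -x_2 to the remainder.
  leading term 1: no divisor's leading term divides it; move -1/6 to the remainder.
  remainder 1/12x_1^2 + 13/12x_1 - x_2 - 1/6 ≠ 0; add k_4 = 1/12x_1^2 + 13/12x_1 - x_2 - 1/6 to the basis.

The other S-polynomials (S(h_2,k_3), S(h_1,k_4), S(h_2,k_4), S(k_3,k_4)) all reduce to 0 modulo the current basis, so we have a Gröbner basis.
Inter-reduce: drop elements whose leading term is divisible by another's, tail-reduce, and make monic.
Reduced Gröbner basis: {x_1^2 + 13x_1 - 12x_2 - 2, x_1x_2 - 1, x_2^2 - 1/12x_1 + 1/6x_2 - 13/12}.

Same reduced basis, so the two generating sets span the same ideal.
The choice of monomial ordering does not affect the verdict — as long as both bases are computed under the same ordering, their equality decides ideal equality.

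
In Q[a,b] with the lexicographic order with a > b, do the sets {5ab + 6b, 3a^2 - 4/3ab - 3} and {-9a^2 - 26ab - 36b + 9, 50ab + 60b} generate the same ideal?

Yes, the ideals are equal.

Two ideals are equal iff their reduced Gröbner bases coincide (the reduced basis is unique for a fixed ordering).
Buchberger on the first generating set:
f_1 = 5ab + 6b, LT = ab.
f_2 = 3a^2 - 4/3ab - 3, LT = a^2.

S(f_1,f_2): lcm = a^2b. S = 4/9ab^2 + 6/5ab + b.
  leading term ab^2: subtract (4/45b)·f_1 from 4/9ab^2 + 6/5ab + b → 6/5ab - 8/15b^2 + b
  leading term ab: subtract (6/25)·f_1 from 6/5ab - 8/15b^2 + b → -8/15b^2 - 11/25b
  leading term b^2: no divisor's leading term divides it; move -8/15b^2 to the remainder.
  leading term b: no divisor's leading term divides it; move -11/25b to the remainder.
  remainder -8/15b^2 - 11/25b ≠ 0; add g_3 = -8/15b^2 - 11/25b to the basis.

The other S-polynomials (S(f_1,g_3), S(f_2,g_3)) all reduce to 0 modulo the current basis, so we have a Gröbner basis.
Inter-reduce: drop elements whose leading term is divisible by another's, tail-reduce, and make monic.
Reduced Gröbner basis: {a^2 + 8/15b - 1, ab + 6/5b, b^2 + 33/40b}.

Buchberger on the second generating set:
h_1 = -9a^2 - 26ab - 36b + 9, LT = a^2.
h_2 = 50ab + 60b, LT = ab.

S(h_1,h_2): lcm = a^2b. S = 26/9ab^2 - 6/5ab + 4b^2 - b.
  leading term ab^2: subtract (13/225b)·h_2 from 26/9ab^2 - 6/5ab + 4b^2 - b → -6/5ab + 8/15b^2 - b
  leading term ab: subtract (-3/125)·h_2 from -6/5ab + 8/15b^2 - b → 8/15b^2 + 11/25b
  leading term b^2: no divisor's leading term divides it; move 8/15b^2 to the remainder.
  leading term b: no divisor's leading term divides it; move 11/25b to the remainder.
  remainder 8/15b^2 + 11/25b ≠ 0; add k_3 = 8/15b^2 + 11/25b to the basis.

The other S-polynomials (S(h_1,k_3), S(h_2,k_3)) all reduce to 0 modulo the current basis, so we have a Gröbner basis.
Inter-reduce: drop elements whose leading term is divisible by another's, tail-reduce, and make monic.
Reduced Gröbner basis: {a^2 + 8/15b - 1, ab + 6/5b, b^2 + 33/40b}.

Same reduced basis, so the two generating sets span the same ideal.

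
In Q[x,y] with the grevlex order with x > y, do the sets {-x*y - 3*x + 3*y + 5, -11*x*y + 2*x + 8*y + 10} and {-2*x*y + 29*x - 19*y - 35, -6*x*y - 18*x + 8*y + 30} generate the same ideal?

No, the ideals differ.

Since reduced Gröbner bases are canonical representatives of ideals under a given ordering, it suffices to compute and compare them.
Buchberger on the first generating set:
f_1 = -x*y - 3*x + 3*y + 5, LT = x*y.
f_2 = -11*x*y + 2*x + 8*y + 10, LT = x*y.

S(f_1,f_2): lcm = x*y. S = 35/11*x - 25/11*y - 45/11.
  leading term x: no divisor's leading term divides it; move 35/11*x to the remainder.
  leading term y: no divisor's leading term divides it; move -25/11*y to the remainder.
  leading term 1: no divisor's leading term divides it; move -45/11 to the remainder.
  remainder 35/11*x - 25/11*y - 45/11 ≠ 0; add g_3 = 35/11*x - 25/11*y - 45/11 to the basis.

S(f_1,g_3): lcm = x*y. S = 5/7*y**2 + 3*x - 12/7*y - 5.
  leading term y**2: no divisor's leading term divides it; move 5/7*y**2 to the remainder.
  leading term x: subtract (33/35)·g_3 from 3*x - 12/7*y - 5 → 3/7*y - 8/7
  leading term y: no divisor's leading term divides it; move 3/7*y to the remainder.
  leading term 1: no divisor's leading term divides it; move -8/7 to the remainder.
  remainder 5/7*y**2 + 3/7*y - 8/7 ≠ 0; add g_4 = 5/7*y**2 + 3/7*y - 8/7 to the basis.

S(f_2,g_3): lcm = x*y. S = 5/7*y**2 - 2/11*x + 43/77*y - 10/11.
  leading term y**2: subtract (1)·g_4 from 5/7*y**2 - 2/11*x + 43/77*y - 10/11 → -2/11*x + 10/77*y + 18/77
  leading term x: subtract (-2/35)·g_3 from -2/11*x + 10/77*y + 18/77 → 0
  remainder 0.

S(f_1,g_4): lcm = x*y**2. S = 12/5*x*y - 3*y**2 + 8/5*x - 5*y.
  leading term x*y: subtract (-12/5)·f_1 from 12/5*x*y - 3*y**2 + 8/5*x - 5*y → -3*y**2 - 28/5*x + 11/5*y + 12
  leading term y**2: subtract (-21/5)·g_4 from -3*y**2 - 28/5*x + 11/5*y + 12 → -28/5*x + 4*y + 36/5
  leading term x: subtract (-44/25)·g_3 from -28/5*x + 4*y + 36/5 → 0
  remainder 0.

S(f_2,g_4): lcm = x*y**2. S = -43/55*x*y - 8/11*y**2 + 8/5*x - 10/11*y.
  leading term x*y: subtract (43/55)·f_1 from -43/55*x*y - 8/11*y**2 + 8/5*x - 10/11*y → -8/11*y**2 + 217/55*x - 179/55*y - 43/11
  leading term y**2: subtract (-56/55)·g_4 from -8/11*y**2 + 217/55*x - 179/55*y - 43/11 → 217/55*x - 31/11*y - 279/55
  leading term x: subtract (31/25)·g_3 from 217/55*x - 31/11*y - 279/55 → 0
  remainder 0.

S(g_3,g_4): leading monomials are coprime, so the S-polynomial reduces to 0 (Buchberger's first criterion).
Every S-polynomial of the final basis reduces to 0, so we have a Gröbner basis.
Inter-reduce: drop elements whose leading term is divisible by another's, tail-reduce, and make monic.
Reduced Gröbner basis: {y**2 + 3/5*y - 8/5, x - 5/7*y - 9/7}.

Buchberger on the second generating set:
h_1 = -2*x*y + 29*x - 19*y - 35, LT = x*y.
h_2 = -6*x*y - 18*x + 8*y + 30, LT = x*y.

S(h_1,h_2): lcm = x*y. S = -35/2*x + 65/6*y + 45/2.
  leading term x: no divisor's leading term divides it; move -35/2*x to the remainder.
  leading term y: no divisor's leading term divides it; move 65/6*y to the remainder.
  leading term 1: no divisor's leading term divides it; move 45/2 to the remainder.
  remainder -35/2*x + 65/6*y + 45/2 ≠ 0; add k_3 = -35/2*x + 65/6*y + 45/2 to the basis.

S(h_1,k_3): lcm = x*y. S = 13/21*y**2 - 29/2*x + 151/14*y + 35/2.
  leading term y**2: no divisor's leading term divides it; move 13/21*y**2 to the remainder.
  leading term x: subtract (29/35)·k_3 from -29/2*x + 151/14*y + 35/2 → 38/21*y - 8/7
  leading term y: no divisor's leading term divides it; move 38/21*y to the remainder.
  leading term 1: no divisor's leading term divides it; move -8/7 to the remainder.
  remainder 13/21*y**2 + 38/21*y - 8/7 ≠ 0; add k_4 = 13/21*y**2 + 38/21*y - 8/7 to the basis.

S(h_2,k_3): lcm = x*y. S = 13/21*y**2 + 3*x - 1/21*y - 5.
  leading term y**2: subtract (1)·k_4 from 13/21*y**2 + 3*x - 1/21*y - 5 → 3*x - 13/7*y - 27/7
  leading term x: subtract (-6/35)·k_3 from 3*x - 13/7*y - 27/7 → 0
  remainder 0.

S(h_1,k_4): lcm = x*y**2. S = -453/26*x*y + 19/2*y**2 + 24/13*x + 35/2*y.
  leading term x*y: subtract (453/52)·h_1 from -453/26*x*y + 19/2*y**2 + 24/13*x + 35/2*y → 19/2*y**2 - 13041/52*x + 9517/52*y + 15855/52
  leading term y**2: subtract (399/26)·k_4 from 19/2*y**2 - 13041/52*x + 9517/52*y + 15855/52 → -13041/52*x + 621/4*y + 16767/52
  leading term x: subtract (1863/130)·k_3 from -13041/52*x + 621/4*y + 16767/52 → 0
  remainder 0.

S(h_2,k_4): lcm = x*y**2. S = 1/13*x*y - 4/3*y**2 + 24/13*x - 5*y.
  leading term x*y: subtract (-1/26)·h_1 from 1/13*x*y - 4/3*y**2 + 24/13*x - 5*y → -4/3*y**2 + 77/26*x - 149/26*y - 35/26
  leading term y**2: subtract (-28/13)·k_4 from -4/3*y**2 + 77/26*x - 149/26*y - 35/26 → 77/26*x - 11/6*y - 99/26
  leading term x: subtract (-11/65)·k_3 from 77/26*x - 11/6*y - 99/26 → 0
  remainder 0.

S(k_3,k_4): leading monomials are coprime, so the S-polynomial reduces to 0 (Buchberger's first criterion).
Every S-polynomial of the final basis reduces to 0, so we have a Gröbner basis.
Inter-reduce: drop elements whose leading term is divisible by another's, tail-reduce, and make monic.
Reduced Gröbner basis: {y**2 + 38/13*y - 24/13, x - 13/21*y - 9/7}.

The bases are distinct; the ideals are different.
The same test decides containment: I ⊆ J iff every generator of I reduces to 0 modulo a Gröbner basis of J.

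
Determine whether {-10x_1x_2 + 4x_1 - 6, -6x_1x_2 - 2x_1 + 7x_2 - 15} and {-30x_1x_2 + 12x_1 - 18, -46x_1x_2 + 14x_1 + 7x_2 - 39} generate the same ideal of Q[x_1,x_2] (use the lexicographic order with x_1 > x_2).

Since reduced Gröbner bases are canonical representatives of ideals under a given ordering, it suffices to compute and compare them.
Buchberger on the first generating set:
f_1 = -10x_1x_2 + 4x_1 - 6, LT = x_1x_2.
f_2 = -6x_1x_2 - 2x_1 + 7x_2 - 15, LT = x_1x_2.

S(f_1,f_2): lcm = x_1x_2. S = -11/15x_1 + 7/6x_2 - 19/10.
  leading term x_1: no divisor's leading term divides it; move -11/15x_1 to the remainder.
  leading term x_2: no divisor's leading term divides it; move 7/6x_2 to the remainder.
  leading term 1: no divisor's leading term divides it; move -19/10 to the remainder.
  remainder -11/15x_1 + 7/6x_2 - 19/10 ≠ 0; add g_3 = -11/15x_1 + 7/6x_2 - 19/10 to the basis.

S(f_1,g_3): lcm = x_1x_2. S = -2/5x_1 + 35/22x_2^2 - 57/22x_2 + 3/5.
  leading term x_1: subtract (6/11)·g_3 from -2/5x_1 + 35/22x_2^2 - 57/22x_2 + 3/5 → 35/22x_2^2 - 71/22x_2 + 18/11
  leading term x_2^2: no divisor's leading term divides it; move 35/22x_2^2 to the remainder.
  leading term x_2: no divisor's leading term divides it; move -71/22x_2 to the remainder.
  leading term 1: no divisor's leading term divides it; move 18/11 to the remainder.
  remainder 35/22x_2^2 - 71/22x_2 + 18/11 ≠ 0; add g_4 = 35/22x_2^2 - 71/22x_2 + 18/11 to the basis.

The other S-polynomials (S(f_2,g_3), S(f_1,g_4), S(f_2,g_4), S(g_3,g_4)) all reduce to 0 modulo the current basis, so we have a Gröbner basis.
Inter-reduce: drop elements whose leading term is divisible by another's, tail-reduce, and make monic.
Reduced Gröbner basis: {x_1 - 35/22x_2 + 57/22, x_2^2 - 71/35x_2 + 36/35}.

Buchberger on the second generating set:
h_1 = -30x_1x_2 + 12x_1 - 18, LT = x_1x_2.
h_2 = -46x_1x_2 + 14x_1 + 7x_2 - 39, LT = x_1x_2.

S(h_1,h_2): lcm = x_1x_2. S = -11/115x_1 + 7/46x_2 - 57/230.
  leading term x_1: no divisor's leading term divides it; move -11/115x_1 to the remainder.
  leading term x_2: no divisor's leading term divides it; move 7/46x_2 to the remainder.
  leading term 1: no divisor's leading term divides it; move -57/230 to the remainder.
  remainder -11/115x_1 + 7/46x_2 - 57/230 ≠ 0; add k_3 = -11/115x_1 + 7/46x_2 - 57/230 to the basis.

S(h_1,k_3): lcm = x_1x_2. S = -2/5x_1 + 35/22x_2^2 - 57/22x_2 + 3/5.
  leading term x_1: subtract (46/11)·k_3 from -2/5x_1 + 35/22x_2^2 - 57/22x_2 + 3/5 → 35/22x_2^2 - 71/22x_2 + 18/11
  leading term x_2^2: no divisor's leading term divides it; move 35/22x_2^2 to the remainder.
  leading term x_2: no divisor's leading term divides it; move -71/22x_2 to the remainder.
  leading term 1: no divisor's leading term divides it; move 18/11 to the remainder.
  remainder 35/22x_2^2 - 71/22x_2 + 18/11 ≠ 0; add k_4 = 35/22x_2^2 - 71/22x_2 + 18/11 to the basis.

The other S-polynomials (S(h_2,k_3), S(h_1,k_4), S(h_2,k_4), S(k_3,k_4)) all reduce to 0 modulo the current basis, so we have a Gröbner basis.
Inter-reduce: drop elements whose leading term is divisible by another's, tail-reduce, and make monic.
Reduced Gröbner basis: {x_1 - 35/22x_2 + 57/22, x_2^2 - 71/35x_2 + 36/35}.

Same reduced basis, so the two generating sets span the same ideal.

Yes, the ideals are equal.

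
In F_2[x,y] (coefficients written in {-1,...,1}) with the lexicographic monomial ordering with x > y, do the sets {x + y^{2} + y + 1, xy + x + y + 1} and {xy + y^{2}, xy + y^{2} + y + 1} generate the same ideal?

Two ideals are equal iff their reduced Gröbner bases coincide (the reduced basis is unique for a fixed ordering).
Buchberger on the first generating set:
f_1 = x + y^{2} + y + 1, LT = x.
f_2 = xy + x + y + 1, LT = xy.

S(f_1,f_2): lcm = xy. S = x + y^{3} + y^{2} + 1.
  reduce S modulo (f_1, f_2):
  remainder y^{3} + y ≠ 0; add g_3 = y^{3} + y to the basis.

The other S-polynomials (S(f_1,g_3), S(f_2,g_3)) all reduce to 0 modulo the current basis, so we have a Gröbner basis.
Inter-reduce: drop elements whose leading term is divisible by another's, tail-reduce, and make monic.
Reduced Gröbner basis: {x + y^{2} + y + 1, y^{3} + y}.

Buchberger on the second generating set:
h_1 = xy + y^{2}, LT = xy.
h_2 = xy + y^{2} + y + 1, LT = xy.

S(h_1,h_2): lcm = xy. S = y + 1.
  reduce S modulo (h_1, h_2):
  remainder y + 1 ≠ 0; add k_3 = y + 1 to the basis.

S(h_1,k_3): lcm = xy. S = x + y^{2}.
  reduce S modulo (h_1, h_2, k_3):
  remainder x + 1 ≠ 0; add k_4 = x + 1 to the basis.

The other S-polynomials (S(h_2,k_3), S(h_1,k_4), S(h_2,k_4), S(k_3,k_4)) all reduce to 0 modulo the current basis, so we have a Gröbner basis.
Inter-reduce: drop elements whose leading term is divisible by another's, tail-reduce, and make monic.
Reduced Gröbner basis: {x + 1, y + 1}.

These differ, so the ideals are not equal.

No, the ideals differ.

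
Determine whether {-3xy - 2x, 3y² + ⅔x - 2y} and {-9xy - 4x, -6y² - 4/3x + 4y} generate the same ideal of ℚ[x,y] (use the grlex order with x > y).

Two ideals are equal iff their reduced Gröbner bases coincide (the reduced basis is unique for a fixed ordering).
Buchberger on the first generating set:
f_1 = -3xy - 2x, LT = xy.
f_2 = 3y² + ⅔x - 2y, LT = y².

S(f_1,f_2): lcm = xy². S = -2/9x² + 4/3xy.
  leading term x²: no divisor's leading term divides it; move -2/9x² to the remainder.
  leading term xy: subtract (-4/9)·f_1 from 4/3xy → -8/9x
  leading term x: no divisor's leading term divides it; move -8/9x to the remainder.
  remainder -2/9x² - 8/9x ≠ 0; add g_3 = -2/9x² - 8/9x to the basis.

The other S-polynomials (S(f_1,g_3), S(f_2,g_3)) all reduce to 0 modulo the current basis, so we have a Gröbner basis.
Inter-reduce: drop elements whose leading term is divisible by another's, tail-reduce, and make monic.
Reduced Gröbner basis: {x² + 4x, xy + ⅔x, y² + 2/9x - ⅔y}.

Buchberger on the second generating set:
h_1 = -9xy - 4x, LT = xy.
h_2 = -6y² - 4/3x + 4y, LT = y².

S(h_1,h_2): lcm = xy². S = -2/9x² + 10/9xy.
  leading term x²: no divisor's leading term divides it; move -2/9x² to the remainder.
  leading term xy: subtract (-10/81)·h_1 from 10/9xy → -40/81x
  leading term x: no divisor's leading term divides it; move -40/81x to the remainder.
  remainder -2/9x² - 40/81x ≠ 0; add k_3 = -2/9x² - 40/81x to the basis.

The other S-polynomials (S(h_1,k_3), S(h_2,k_3)) all reduce to 0 modulo the current basis, so we have a Gröbner basis.
Inter-reduce: drop elements whose leading term is divisible by another's, tail-reduce, and make monic.
Reduced Gröbner basis: {x² + 20/9x, xy + 4/9x, y² + 2/9x - ⅔y}.

These differ, so the ideals are not equal.

No, the ideals differ.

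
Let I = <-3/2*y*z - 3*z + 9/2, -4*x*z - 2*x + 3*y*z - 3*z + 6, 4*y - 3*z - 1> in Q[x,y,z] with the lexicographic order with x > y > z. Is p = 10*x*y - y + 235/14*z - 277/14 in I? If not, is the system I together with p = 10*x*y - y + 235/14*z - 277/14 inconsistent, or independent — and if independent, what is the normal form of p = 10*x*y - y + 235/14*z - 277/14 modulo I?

First compute the reduced Gröbner basis of I by Buchberger's algorithm.
f_1 = -3/2*y*z - 3*z + 9/2, LT = y*z.
f_2 = -4*x*z - 2*x + 3*y*z - 3*z + 6, LT = x*z.
f_3 = 4*y - 3*z - 1, LT = y.

S(f_1,f_2): lcm = x*y*z. S = -1/2*x*y + 2*x*z - 3*x + 3/4*y**2*z - 3/4*y*z + 3/2*y.
  reduce S modulo (f_1, f_2, f_3):
  remainder -63/16*x + 117/32*z + 9/32 ≠ 0; add h_4 = -63/16*x + 117/32*z + 9/32 to the basis.

S(f_1,f_3): lcm = y*z. S = 3/4*z**2 + 9/4*z - 3.
  reduce S modulo (f_1, f_2, f_3, h_4):
  remainder 3/4*z**2 + 9/4*z - 3 ≠ 0; add h_5 = 3/4*z**2 + 9/4*z - 3 to the basis.

The other S-polynomials (S(f_2,f_3), S(f_1,h_4), S(f_2,h_4), S(f_3,h_4), S(f_1,h_5), S(f_2,h_5), S(f_3,h_5), S(h_4,h_5)) all reduce to 0 modulo the current basis, so we have a Gröbner basis.
Inter-reduce: drop elements whose leading term is divisible by another's, tail-reduce, and make monic.
Reduced Gröbner basis: {x - 13/14*z - 1/14, y - 3/4*z - 1/4, z**2 + 3*z - 4}.
Label its elements g_1 = x - 13/14*z - 1/14, g_2 = y - 3/4*z - 1/4, g_3 = z**2 + 3*z - 4.

Reduce p = 10*x*y - y + 235/14*z - 277/14 modulo G:
  leading term x*y: subtract (10*y)·g_1 from 10*x*y - y + 235/14*z - 277/14 → 65/7*y*z - 2/7*y + 235/14*z - 277/14
  leading term y*z: subtract (65/7*z)·g_2 from 65/7*y*z - 2/7*y + 235/14*z - 277/14 → -2/7*y + 195/28*z**2 + 535/28*z - 277/14
  leading term y: subtract (-2/7)·g_2 from -2/7*y + 195/28*z**2 + 535/28*z - 277/14 → 195/28*z**2 + 529/28*z - 139/7
  leading term z**2: subtract (195/28)·g_3 from 195/28*z**2 + 529/28*z - 139/7 → -2*z + 8
  leading term z: no divisor's leading term divides it; move -2*z to the remainder.
  leading term 1: no divisor's leading term divides it; move 8 to the remainder.
  normal form = -2*z + 8.
The normal form is nonzero, so p ∉ I. Since p minus its normal form lies in I, I + (p) = I + (r) where r = -2*z + 8; decide whether this ideal is the whole ring.
Run Buchberger on G together with r (pairs among the g_i already reduce to 0 since G is a Gröbner basis):
g_1 = x - 13/14*z - 1/14, LT = x.
g_2 = y - 3/4*z - 1/4, LT = y.
g_3 = z**2 + 3*z - 4, LT = z**2.
r = -2*z + 8, LT = z.

S(g_3,r): lcm = z**2. S = 7*z - 4.
  reduce S modulo (g_1, g_2, g_3, r):
  remainder 24 ≠ 0; add m_5 = 24 to the basis.

The other S-polynomials (S(g_1,g_2), S(g_1,g_3), S(g_1,r), S(g_2,g_3), S(g_2,r), S(g_1,m_5), S(g_2,m_5), S(g_3,m_5), S(r,m_5)) all reduce to 0 modulo the current basis, so we have a Gröbner basis.
Inter-reduce: drop elements whose leading term is divisible by another's, tail-reduce, and make monic.
Reduced Gröbner basis: {1}.
The reduced Gröbner basis of I + (p) is {1}: the ideal is the whole ring, so the enlarged system has no common solution — adjoining p is inconsistent.

Adjoining 10*x*y - y + 235/14*z - 277/14 makes the ideal the whole ring: the system is inconsistent.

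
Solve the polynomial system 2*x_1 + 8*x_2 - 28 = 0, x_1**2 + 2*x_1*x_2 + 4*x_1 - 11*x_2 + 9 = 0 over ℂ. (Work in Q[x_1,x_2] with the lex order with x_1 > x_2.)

Compute a lex Gröbner basis by Buchberger's algorithm.
f_1 = 2*x_1 + 8*x_2 - 28, LT = x_1.
f_2 = x_1**2 + 2*x_1*x_2 + 4*x_1 - 11*x_2 + 9, LT = x_1**2.

S(f_1,f_2): lcm = x_1**2. S = 2*x_1*x_2 - 18*x_1 + 11*x_2 - 9.
  leading term x_1*x_2: subtract (x_2)·f_1 from 2*x_1*x_2 - 18*x_1 + 11*x_2 - 9 → -18*x_1 - 8*x_2**2 + 39*x_2 - 9
  leading term x_1: subtract (-9)·f_1 from -18*x_1 - 8*x_2**2 + 39*x_2 - 9 → -8*x_2**2 + 111*x_2 - 261
  leading term x_2**2: no divisor's leading term divides it; move -8*x_2**2 to the remainder.
  leading term x_2: no divisor's leading term divides it; move 111*x_2 to the remainder.
  leading term 1: no divisor's leading term divides it; move -261 to the remainder.
  remainder -8*x_2**2 + 111*x_2 - 261 ≠ 0; add h_3 = -8*x_2**2 + 111*x_2 - 261 to the basis.

S(f_1,h_3): leading monomials are coprime, so the S-polynomial reduces to 0 (Buchberger's first criterion).
S(f_2,h_3): leading monomials are coprime, so the S-polynomial reduces to 0 (Buchberger's first criterion).
Every S-polynomial of the final basis reduces to 0, so we have a Gröbner basis.
Inter-reduce: drop elements whose leading term is divisible by another's, tail-reduce, and make monic.
Reduced Gröbner basis: {x_1 + 4*x_2 - 14, x_2**2 - 111/8*x_2 + 261/8}.

The lex basis is triangular: the last element involves only x_2. Solving x_2**2 - 111/8*x_2 + 261/8 = 0 gives x_2 ∈ {3, 87/8}; substituting each value into the earlier elements determines the remaining variables.
  x_2 = 3: the earlier basis element becomes x_1 - 2 = 0, giving x_1 = 2 — point (2, 3).
  x_2 = 87/8: the earlier basis element becomes x_1 + 59/2 = 0, giving x_1 = -59/2 — point (-59/2, 87/8).
Check: every point annihilates each of the original generators.

{(2, 3), (-59/2, 87/8)}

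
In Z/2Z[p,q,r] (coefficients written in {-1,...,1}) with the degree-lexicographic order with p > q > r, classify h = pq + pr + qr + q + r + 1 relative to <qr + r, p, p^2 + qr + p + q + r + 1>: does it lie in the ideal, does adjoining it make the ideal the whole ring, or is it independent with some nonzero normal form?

First compute the reduced Gröbner basis of I by Buchberger's algorithm.
f_1 = qr + r, LT = qr.
f_2 = p, LT = p.
f_3 = p^2 + qr + p + q + r + 1, LT = p^2.

S(f_2,f_3): lcm = p^2. S = qr + p + q + r + 1.
  leading term qr: subtract (1)·f_1 from qr + p + q + r + 1 → p + q + 1
  leading term p: subtract (1)·f_2 from p + q + 1 → q + 1
  leading term q: no divisor's leading term divides it; move q to the remainder.
  leading term 1: no divisor's leading term divides it; move 1 to the remainder.
  remainder q + 1 ≠ 0; add k_4 = q + 1 to the basis.

The other S-polynomials (S(f_1,f_2), S(f_1,f_3), S(f_1,k_4), S(f_2,k_4), S(f_3,k_4)) all reduce to 0 modulo the current basis, so we have a Gröbner basis.
Inter-reduce: drop elements whose leading term is divisible by another's, tail-reduce, and make monic.
Reduced Gröbner basis: {p, q + 1}.
Label its elements g_1 = p, g_2 = q + 1.

Reduce h = pq + pr + qr + q + r + 1 modulo G:
  leading term pq: subtract (q)·g_1 from pq + pr + qr + q + r + 1 → pr + qr + q + r + 1
  leading term pr: subtract (r)·g_1 from pr + qr + q + r + 1 → qr + q + r + 1
  leading term qr: subtract (r)·g_2 from qr + q + r + 1 → q + 1
  leading term q: subtract (1)·g_2 from q + 1 → 0
  normal form = 0.
Since the normal form is 0, h ∈ I.

Ideal membership is decidable via reduction modulo a Gröbner basis.

pq + pr + qr + q + r + 1 lies in I (it reduces to 0).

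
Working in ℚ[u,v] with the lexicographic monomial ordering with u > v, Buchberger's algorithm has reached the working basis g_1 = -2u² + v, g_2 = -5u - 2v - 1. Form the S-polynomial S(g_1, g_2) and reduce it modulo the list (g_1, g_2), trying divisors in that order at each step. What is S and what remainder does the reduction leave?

lcm(LM(g_1), LM(g_2)) = u².
S = (lcm/LT(g_1))·g_1 − (lcm/LT(g_2))·g_2 = -⅖uv - ⅕u - ½v.
Reduce S modulo (g_1, g_2) in that order:
  leading term uv: subtract (2/25v)·g_2 from -⅖uv - ⅕u - ½v → -⅕u + 4/25v² - 21/50v
  leading term u: subtract (1/25)·g_2 from -⅕u + 4/25v² - 21/50v → 4/25v² - 17/50v + 1/25
  leading term v²: no divisor's leading term divides it; move 4/25v² to the remainder.
  leading term v: no divisor's leading term divides it; move -17/50v to the remainder.
  leading term 1: no divisor's leading term divides it; move 1/25 to the remainder.
The remainder 4/25v² - 17/50v + 1/25 is nonzero, so it would be added as the next basis element.

S(g_1, g_2) = -⅖uv - ⅕u - ½v; remainder on division = 4/25v² - 17/50v + 1/25.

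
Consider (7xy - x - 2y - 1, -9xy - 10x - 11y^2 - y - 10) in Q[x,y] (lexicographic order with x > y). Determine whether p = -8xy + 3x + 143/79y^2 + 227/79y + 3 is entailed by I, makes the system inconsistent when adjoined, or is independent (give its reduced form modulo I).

First compute the reduced Gröbner basis of I by Buchberger's algorithm.
f_1 = 7xy - x - 2y - 1, LT = xy.
f_2 = -9xy - 10x - 11y^2 - y - 10, LT = xy.

S(f_1,f_2): lcm = xy. S = -79/63x - 11/9y^2 - 25/63y - 79/63.
  leading term x: no divisor's leading term divides it; move -79/63x to the remainder.
  leading term y^2: no divisor's leading term divides it; move -11/9y^2 to the remainder.
  leading term y: no divisor's leading term divides it; move -25/63y to the remainder.
  leading term 1: no divisor's leading term divides it; move -79/63 to the remainder.
  remainder -79/63x - 11/9y^2 - 25/63y - 79/63 ≠ 0; add h_3 = -79/63x - 11/9y^2 - 25/63y - 79/63 to the basis.

S(f_1,h_3): lcm = xy. S = -1/7x - 77/79y^3 - 25/79y^2 - 9/7y - 1/7.
  leading term x: subtract (9/79)·h_3 from -1/7x - 77/79y^3 - 25/79y^2 - 9/7y - 1/7 → -77/79y^3 - 14/79y^2 - 98/79y
  leading term y^3: no divisor's leading term divides it; move -77/79y^3 to the remainder.
  leading term y^2: no divisor's leading term divides it; move -14/79y^2 to the remainder.
  leading term y: no divisor's leading term divides it; move -98/79y to the remainder.
  remainder -77/79y^3 - 14/79y^2 - 98/79y ≠ 0; add h_4 = -77/79y^3 - 14/79y^2 - 98/79y to the basis.

The other S-polynomials (S(f_2,h_3), S(f_1,h_4), S(f_2,h_4), S(h_3,h_4)) all reduce to 0 modulo the current basis, so we have a Gröbner basis.
Inter-reduce: drop elements whose leading term is divisible by another's, tail-reduce, and make monic.
Reduced Gröbner basis: {x + 77/79y^2 + 25/79y + 1, y^3 + 2/11y^2 + 14/11y}.
Label its elements g_1 = x + 77/79y^2 + 25/79y + 1, g_2 = y^3 + 2/11y^2 + 14/11y.

Reduce p = -8xy + 3x + 143/79y^2 + 227/79y + 3 modulo G:
  leading term xy: subtract (-8y)·g_1 from -8xy + 3x + 143/79y^2 + 227/79y + 3 → 3x + 616/79y^3 + 343/79y^2 + 859/79y + 3
  leading term x: subtract (3)·g_1 from 3x + 616/79y^3 + 343/79y^2 + 859/79y + 3 → 616/79y^3 + 112/79y^2 + 784/79y
  leading term y^3: subtract (616/79)·g_2 from 616/79y^3 + 112/79y^2 + 784/79y → 0
  normal form = 0.
Since the normal form is 0, p ∈ I.

-8xy + 3x + 143/79y^2 + 227/79y + 3 lies in I (it reduces to 0).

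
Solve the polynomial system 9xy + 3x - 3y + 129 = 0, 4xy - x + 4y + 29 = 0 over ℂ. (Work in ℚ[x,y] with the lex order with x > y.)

Compute a lex Gröbner basis by Buchberger's algorithm.
f_1 = 9xy + 3x - 3y + 129, LT = xy.
f_2 = 4xy - x + 4y + 29, LT = xy.

S(f_1,f_2): lcm = xy. S = 7/12x - 4/3y + 85/12.
  leading term x: no divisor's leading term divides it; move 7/12x to the remainder.
  leading term y: no divisor's leading term divides it; move -4/3y to the remainder.
  leading term 1: no divisor's leading term divides it; move 85/12 to the remainder.
  remainder 7/12x - 4/3y + 85/12 ≠ 0; add h_3 = 7/12x - 4/3y + 85/12 to the basis.

S(f_1,h_3): lcm = xy. S = ⅓x + 16/7y² - 262/21y + 43/3.
  leading term x: subtract (4/7)·h_3 from ⅓x + 16/7y² - 262/21y + 43/3 → 16/7y² - 82/7y + 72/7
  leading term y²: no divisor's leading term divides it; move 16/7y² to the remainder.
  leading term y: no divisor's leading term divides it; move -82/7y to the remainder.
  leading term 1: no divisor's leading term divides it; move 72/7 to the remainder.
  remainder 16/7y² - 82/7y + 72/7 ≠ 0; add h_4 = 16/7y² - 82/7y + 72/7 to the basis.

The other S-polynomials (S(f_2,h_3), S(f_1,h_4), S(f_2,h_4), S(h_3,h_4)) all reduce to 0 modulo the current basis, so we have a Gröbner basis.
Inter-reduce: drop elements whose leading term is divisible by another's, tail-reduce, and make monic.
Reduced Gröbner basis: {x - 16/7y + 85/7, y² - 41/8y + 9/2}.

A lex Gröbner basis eliminates variables successively. Here y² - 41/8y + 9/2 depends only on y, with roots {9/8, 4}; lifting each root through the earlier basis elements recovers the full solutions.
  y = 9/8: the earlier basis element becomes x + 67/7 = 0, giving x = -67/7 — point (-67/7, 9/8).
  y = 4: the earlier basis element becomes x + 3 = 0, giving x = -3 — point (-3, 4).
Check: every point annihilates each of the original generators.

{(-67/7, 9/8), (-3, 4)}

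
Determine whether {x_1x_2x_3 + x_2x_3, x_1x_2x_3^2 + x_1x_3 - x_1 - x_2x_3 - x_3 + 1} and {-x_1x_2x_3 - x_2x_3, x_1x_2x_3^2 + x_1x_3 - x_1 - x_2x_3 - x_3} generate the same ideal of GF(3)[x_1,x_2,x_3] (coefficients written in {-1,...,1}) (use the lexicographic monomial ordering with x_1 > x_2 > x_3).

No, the ideals differ.

Since reduced Gröbner bases are canonical representatives of ideals under a given ordering, it suffices to compute and compare them.
Buchberger on the first generating set:
f_1 = x_1x_2x_3 + x_2x_3, LT = x_1x_2x_3.
f_2 = x_1x_2x_3^2 + x_1x_3 - x_1 - x_2x_3 - x_3 + 1, LT = x_1x_2x_3^2.

S(f_1,f_2): lcm = x_1x_2x_3^2. S = -x_1x_3 + x_1 + x_2x_3^2 + x_2x_3 + x_3 - 1.
  leading term x_1x_3: no divisor's leading term divides it; move -x_1x_3 to the remainder.
  leading term x_1: no divisor's leading term divides it; move x_1 to the remainder.
  leading term x_2x_3^2: no divisor's leading term divides it; move x_2x_3^2 to the remainder.
  leading term x_2x_3: no divisor's leading term divides it; move x_2x_3 to the remainder.
  leading term x_3: no divisor's leading term divides it; move x_3 to the remainder.
  leading term 1: no divisor's leading term divides it; move -1 to the remainder.
  remainder -x_1x_3 + x_1 + x_2x_3^2 + x_2x_3 + x_3 - 1 ≠ 0; add g_3 = -x_1x_3 + x_1 + x_2x_3^2 + x_2x_3 + x_3 - 1 to the basis.

S(f_1,g_3): lcm = x_1x_2x_3. S = x_1x_2 + x_2^2x_3^2 + x_2^2x_3 - x_2x_3 - x_2.
  leading term x_1x_2: no divisor's leading term divides it; move x_1x_2 to the remainder.
  leading term x_2^2x_3^2: no divisor's leading term divides it; move x_2^2x_3^2 to the remainder.
  leading term x_2^2x_3: no divisor's leading term divides it; move x_2^2x_3 to the remainder.
  leading term x_2x_3: no divisor's leading term divides it; move -x_2x_3 to the remainder.
  leading term x_2: no divisor's leading term divides it; move -x_2 to the remainder.
  remainder x_1x_2 + x_2^2x_3^2 + x_2^2x_3 - x_2x_3 - x_2 ≠ 0; add g_4 = x_1x_2 + x_2^2x_3^2 + x_2^2x_3 - x_2x_3 - x_2 to the basis.

S(f_2,g_3): lcm = x_1x_2x_3^2. S = x_1x_2x_3 + x_1x_3 - x_1 + x_2^2x_3^3 + x_2^2x_3^2 + x_2x_3^2 + x_2x_3 - x_3 + 1.
  leading term x_1x_2x_3: subtract (1)·f_1 from x_1x_2x_3 + x_1x_3 - x_1 + x_2^2x_3^3 + x_2^2x_3^2 + x_2x_3^2 + x_2x_3 - x_3 + 1 → x_1x_3 - x_1 + x_2^2x_3^3 + x_2^2x_3^2 + x_2x_3^2 - x_3 + 1
  leading term x_1x_3: subtract (-1)·g_3 from x_1x_3 - x_1 + x_2^2x_3^3 + x_2^2x_3^2 + x_2x_3^2 - x_3 + 1 → x_2^2x_3^3 + x_2^2x_3^2 - x_2x_3^2 + x_2x_3
  leading term x_2^2x_3^3: no divisor's leading term divides it; move x_2^2x_3^3 to the remainder.
  leading term x_2^2x_3^2: no divisor's leading term divides it; move x_2^2x_3^2 to the remainder.
  leading term x_2x_3^2: no divisor's leading term divides it; move -x_2x_3^2 to the remainder.
  leading term x_2x_3: no divisor's leading term divides it; move x_2x_3 to the remainder.
  remainder x_2^2x_3^3 + x_2^2x_3^2 - x_2x_3^2 + x_2x_3 ≠ 0; add g_5 = x_2^2x_3^3 + x_2^2x_3^2 - x_2x_3^2 + x_2x_3 to the basis.

The other S-polynomials (S(f_1,g_4), S(f_2,g_4), S(g_3,g_4), S(f_1,g_5), S(f_2,g_5), S(g_3,g_5), S(g_4,g_5)) all reduce to 0 modulo the current basis, so we have a Gröbner basis.
Inter-reduce: drop elements whose leading term is divisible by another's, tail-reduce, and make monic.
Reduced Gröbner basis: {x_1x_2 + x_2^2x_3^2 + x_2^2x_3 - x_2x_3 - x_2, x_1x_3 - x_1 - x_2x_3^2 - x_2x_3 - x_3 + 1, x_2^2x_3^3 + x_2^2x_3^2 - x_2x_3^2 + x_2x_3}.

Buchberger on the second generating set:
h_1 = -x_1x_2x_3 - x_2x_3, LT = x_1x_2x_3.
h_2 = x_1x_2x_3^2 + x_1x_3 - x_1 - x_2x_3 - x_3, LT = x_1x_2x_3^2.

S(h_1,h_2): lcm = x_1x_2x_3^2. S = -x_1x_3 + x_1 + x_2x_3^2 + x_2x_3 + x_3.
  leading term x_1x_3: no divisor's leading term divides it; move -x_1x_3 to the remainder.
  leading term x_1: no divisor's leading term divides it; move x_1 to the remainder.
  leading term x_2x_3^2: no divisor's leading term divides it; move x_2x_3^2 to the remainder.
  leading term x_2x_3: no divisor's leading term divides it; move x_2x_3 to the remainder.
  leading term x_3: no divisor's leading term divides it; move x_3 to the remainder.
  remainder -x_1x_3 + x_1 + x_2x_3^2 + x_2x_3 + x_3 ≠ 0; add k_3 = -x_1x_3 + x_1 + x_2x_3^2 + x_2x_3 + x_3 to the basis.

S(h_1,k_3): lcm = x_1x_2x_3. S = x_1x_2 + x_2^2x_3^2 + x_2^2x_3 - x_2x_3.
  leading term x_1x_2: no divisor's leading term divides it; move x_1x_2 to the remainder.
  leading term x_2^2x_3^2: no divisor's leading term divides it; move x_2^2x_3^2 to the remainder.
  leading term x_2^2x_3: no divisor's leading term divides it; move x_2^2x_3 to the remainder.
  leading term x_2x_3: no divisor's leading term divides it; move -x_2x_3 to the remainder.
  remainder x_1x_2 + x_2^2x_3^2 + x_2^2x_3 - x_2x_3 ≠ 0; add k_4 = x_1x_2 + x_2^2x_3^2 + x_2^2x_3 - x_2x_3 to the basis.

S(h_2,k_3): lcm = x_1x_2x_3^2. S = x_1x_2x_3 + x_1x_3 - x_1 + x_2^2x_3^3 + x_2^2x_3^2 + x_2x_3^2 - x_2x_3 - x_3.
  leading term x_1x_2x_3: subtract (-1)·h_1 from x_1x_2x_3 + x_1x_3 - x_1 + x_2^2x_3^3 + x_2^2x_3^2 + x_2x_3^2 - x_2x_3 - x_3 → x_1x_3 - x_1 + x_2^2x_3^3 + x_2^2x_3^2 + x_2x_3^2 + x_2x_3 - x_3
  leading term x_1x_3: subtract (-1)·k_3 from x_1x_3 - x_1 + x_2^2x_3^3 + x_2^2x_3^2 + x_2x_3^2 + x_2x_3 - x_3 → x_2^2x_3^3 + x_2^2x_3^2 - x_2x_3^2 - x_2x_3
  leading term x_2^2x_3^3: no divisor's leading term divides it; move x_2^2x_3^3 to the remainder.
  leading term x_2^2x_3^2: no divisor's leading term divides it; move x_2^2x_3^2 to the remainder.
  leading term x_2x_3^2: no divisor's leading term divides it; move -x_2x_3^2 to the remainder.
  leading term x_2x_3: no divisor's leading term divides it; move -x_2x_3 to the remainder.
  remainder x_2^2x_3^3 + x_2^2x_3^2 - x_2x_3^2 - x_2x_3 ≠ 0; add k_5 = x_2^2x_3^3 + x_2^2x_3^2 - x_2x_3^2 - x_2x_3 to the basis.

The other S-polynomials (S(h_1,k_4), S(h_2,k_4), S(k_3,k_4), S(h_1,k_5), S(h_2,k_5), S(k_3,k_5), S(k_4,k_5)) all reduce to 0 modulo the current basis, so we have a Gröbner basis.
Inter-reduce: drop elements whose leading term is divisible by another's, tail-reduce, and make monic.
Reduced Gröbner basis: {x_1x_2 + x_2^2x_3^2 + x_2^2x_3 - x_2x_3, x_1x_3 - x_1 - x_2x_3^2 - x_2x_3 - x_3, x_2^2x_3^3 + x_2^2x_3^2 - x_2x_3^2 - x_2x_3}.

These differ, so the ideals are not equal.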